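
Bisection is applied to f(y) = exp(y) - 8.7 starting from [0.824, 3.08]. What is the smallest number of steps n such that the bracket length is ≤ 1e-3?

Initial width b − a = 3.08 − 0.824 = 2.256000.
After n steps the width is (b−a)/2^n; need (b−a)/2^n ≤ 1e-3.
So n ≥ log₂(2.256000/1e-3) = log₂(2256.0000) ≈ 11.1396.
Hence n = 12.

12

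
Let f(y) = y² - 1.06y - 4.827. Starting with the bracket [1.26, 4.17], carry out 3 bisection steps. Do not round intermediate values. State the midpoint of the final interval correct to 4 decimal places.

f(1.260000) = -4.575000, f(4.170000) = 8.141700 (opposite signs)
step 1: m = 2.715000, f(m) = -0.333675 < 0 → root in [2.715000, 4.170000]
step 2: m = 3.442500, f(m) = 3.374756 > 0 → root in [2.715000, 3.442500]
step 3: m = 3.078750, f(m) = 1.388227 > 0 → root in [2.715000, 3.078750]
Midpoint of [2.715000, 3.078750] = 2.896875

2.8969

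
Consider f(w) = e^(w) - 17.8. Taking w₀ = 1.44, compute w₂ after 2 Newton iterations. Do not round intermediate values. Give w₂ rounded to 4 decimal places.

3.8263

f'(w) = e^(w)
w_0 = 1.440000: f = -13.579304, f' = 4.220696 → w_1 = 1.440000 - (-13.579304)/(4.220696) = 4.657314
w_1 = 4.657314: f = 87.552735, f' = 105.352735 → w_2 = 4.657314 - (87.552735)/(105.352735) = 3.826270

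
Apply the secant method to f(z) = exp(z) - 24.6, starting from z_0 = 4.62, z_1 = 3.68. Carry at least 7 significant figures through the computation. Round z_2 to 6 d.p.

f(z_0) = 76.894032, f(z_1) = 15.046394
z_2 = 3.680000 - (15.046394)·(3.680000 - 4.620000)/(15.046394 - (76.894032)) = 3.451315; f(z_2) = 6.941851

3.451315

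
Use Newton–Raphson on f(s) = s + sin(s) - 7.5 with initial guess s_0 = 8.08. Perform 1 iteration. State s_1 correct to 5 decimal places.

Newton update: s ← s − f(s)/f'(s).
f'(s) = 1 + cos(s)
s_0 = 8.080000: f = 1.554566, f' = 0.775901 → s_1 = 8.080000 - (1.554566)/(0.775901) = 6.076437

6.07644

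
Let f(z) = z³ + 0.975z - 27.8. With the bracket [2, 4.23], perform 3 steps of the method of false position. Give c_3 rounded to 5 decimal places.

2.88048

f(2.000000) = -17.850000, f(4.230000) = 52.011217
step 1: c = 2.569780, f(c) = -8.324238 < 0 → new bracket [2.569780, 4.230000]
step 2: c = 2.798834, f(c) = -3.146562 < 0 → new bracket [2.798834, 4.230000]
step 3: c = 2.880477, f(c) = -1.091801 < 0 → new bracket [2.880477, 4.230000]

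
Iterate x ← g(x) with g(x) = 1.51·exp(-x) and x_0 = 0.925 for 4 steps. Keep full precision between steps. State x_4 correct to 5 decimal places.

x_1 = g(0.925000) = 0.598762
x_2 = g(0.598762) = 0.829732
x_3 = g(0.829732) = 0.658611
x_4 = g(0.658611) = 0.781530

0.78153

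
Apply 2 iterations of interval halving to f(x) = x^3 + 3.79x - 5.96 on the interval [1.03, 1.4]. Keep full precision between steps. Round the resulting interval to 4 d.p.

f(1.030000) = -0.963573, f(1.400000) = 2.090000 (opposite signs)
step 1: m = 1.215000, f(m) = 0.438463 > 0 → root in [1.030000, 1.215000]
step 2: m = 1.122500, f(m) = -0.291368 < 0 → root in [1.122500, 1.215000]

[1.1225, 1.2150]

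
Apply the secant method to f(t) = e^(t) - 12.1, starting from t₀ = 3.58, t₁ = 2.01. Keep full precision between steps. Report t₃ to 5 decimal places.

2.55506

f(t_0) = 23.773541, f(t_1) = -4.636683
t_2 = 2.010000 - (-4.636683)·(2.010000 - 3.580000)/(-4.636683 - (23.773541)) = 2.266231; f(t_2) = -2.457008
t_3 = 2.266231 - (-2.457008)·(2.266231 - 2.010000)/(-2.457008 - (-4.636683)) = 2.555065; f(t_3) = 0.772133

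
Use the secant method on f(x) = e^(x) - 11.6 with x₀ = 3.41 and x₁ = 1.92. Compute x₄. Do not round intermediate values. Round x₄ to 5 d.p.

f(x_0) = 18.665244, f(x_1) = -4.779042
x_2 = 1.920000 - (-4.779042)·(1.920000 - 3.410000)/(-4.779042 - (18.665244)) = 2.223732; f(x_2) = -2.358246
x_3 = 2.223732 - (-2.358246)·(2.223732 - 1.920000)/(-2.358246 - (-4.779042)) = 2.519615; f(x_3) = 0.823818
x_4 = 2.519615 - (0.823818)·(2.519615 - 2.223732)/(0.823818 - (-2.358246)) = 2.443013; f(x_4) = -0.092341

2.44301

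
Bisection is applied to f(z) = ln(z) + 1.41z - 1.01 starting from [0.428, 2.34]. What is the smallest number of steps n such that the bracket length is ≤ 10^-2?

Initial width b − a = 2.34 − 0.428 = 1.912000.
After n steps the width is (b−a)/2^n; need (b−a)/2^n ≤ 10^-2.
So n ≥ log₂(1.912000/10^-2) = log₂(191.2000) ≈ 7.5789.
Hence n = 8.

8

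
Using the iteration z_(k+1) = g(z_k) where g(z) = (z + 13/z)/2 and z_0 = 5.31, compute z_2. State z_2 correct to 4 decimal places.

z_1 = g(5.310000) = 3.879105
z_2 = g(3.879105) = 3.615197

3.6152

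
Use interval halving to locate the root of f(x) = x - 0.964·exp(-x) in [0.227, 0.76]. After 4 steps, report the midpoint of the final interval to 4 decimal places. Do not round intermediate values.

0.5435

f(0.227000) = -0.541232, f(0.760000) = 0.309170 (opposite signs)
step 1: m = 0.493500, f(m) = -0.095008 < 0 → root in [0.493500, 0.760000]
step 2: m = 0.626750, f(m) = 0.111660 > 0 → root in [0.493500, 0.626750]
step 3: m = 0.560125, f(m) = 0.009548 > 0 → root in [0.493500, 0.560125]
step 4: m = 0.526813, f(m) = -0.042414 < 0 → root in [0.526813, 0.560125]
Midpoint of [0.526813, 0.560125] = 0.543469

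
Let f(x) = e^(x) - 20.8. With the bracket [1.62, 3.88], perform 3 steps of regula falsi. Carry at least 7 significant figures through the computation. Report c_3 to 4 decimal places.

2.9485

f(1.620000) = -15.746910, f(3.880000) = 27.624215
step 1: c = 2.440546, f(c) = -9.320690 < 0 → new bracket [2.440546, 3.880000]
step 2: c = 2.803701, f(c) = -4.294385 < 0 → new bracket [2.803701, 3.880000]
step 3: c = 2.948508, f(c) = -1.722534 < 0 → new bracket [2.948508, 3.880000]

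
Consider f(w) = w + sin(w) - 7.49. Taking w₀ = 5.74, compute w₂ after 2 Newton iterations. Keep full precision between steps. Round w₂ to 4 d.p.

6.9059

f'(w) = 1 + cos(w)
w_0 = 5.740000: f = -2.266865, f' = 1.856067 → w_1 = 5.740000 - (-2.266865)/(1.856067) = 6.961328
w_1 = 6.961328: f = 0.098675, f' = 1.778739 → w_2 = 6.961328 - (0.098675)/(1.778739) = 6.905853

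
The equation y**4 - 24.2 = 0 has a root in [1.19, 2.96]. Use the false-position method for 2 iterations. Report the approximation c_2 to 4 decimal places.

1.9994

False-position update: c = (a·f(b) − b·f(a))/(f(b) − f(a)); replace the endpoint whose sign matches f(c).
f(1.190000) = -22.194661, f(2.960000) = 52.565635
step 1: c = 1.715473, f(c) = -15.539639 < 0 → new bracket [1.715473, 2.960000]
step 2: c = 1.999438, f(c) = -8.217972 < 0 → new bracket [1.999438, 2.960000]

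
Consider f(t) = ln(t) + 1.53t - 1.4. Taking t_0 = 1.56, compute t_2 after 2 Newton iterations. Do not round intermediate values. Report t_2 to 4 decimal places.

f'(t) = 1/t + 1.53
t_0 = 1.560000: f = 1.431486, f' = 2.171026 → t_1 = 1.560000 - (1.431486)/(2.171026) = 0.900641
t_1 = 0.900641: f = -0.126668, f' = 2.640321 → t_2 = 0.900641 - (-0.126668)/(2.640321) = 0.948615

0.9486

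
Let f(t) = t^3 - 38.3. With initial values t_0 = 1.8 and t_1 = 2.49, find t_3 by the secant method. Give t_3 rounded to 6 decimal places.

3.171149

f(t_0) = -32.468000, f(t_1) = -22.861751
t_2 = 2.490000 - (-22.861751)·(2.490000 - 1.800000)/(-22.861751 - (-32.468000)) = 4.132119; f(t_2) = 32.253506
t_3 = 4.132119 - (32.253506)·(4.132119 - 2.490000)/(32.253506 - (-22.861751)) = 3.171149; f(t_3) = -6.410323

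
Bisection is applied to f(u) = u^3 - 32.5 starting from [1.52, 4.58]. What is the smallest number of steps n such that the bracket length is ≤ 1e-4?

Initial width b − a = 4.58 − 1.52 = 3.060000.
After n steps the width is (b−a)/2^n; need (b−a)/2^n ≤ 1e-4.
So n ≥ log₂(3.060000/1e-4) = log₂(30600.0000) ≈ 14.9012.
Hence n = 15.

15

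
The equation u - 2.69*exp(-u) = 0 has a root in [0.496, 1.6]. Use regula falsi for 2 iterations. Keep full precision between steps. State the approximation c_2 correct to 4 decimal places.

f(0.496000) = -1.142107, f(1.600000) = 1.056898
step 1: c = 1.069389, f(c) = 0.146133 > 0 → new bracket [0.496000, 1.069389]
step 2: c = 1.004346, f(c) = 0.019042 > 0 → new bracket [0.496000, 1.004346]

1.0043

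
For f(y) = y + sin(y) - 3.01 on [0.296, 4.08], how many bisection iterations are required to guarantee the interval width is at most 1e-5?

Initial width b − a = 4.08 − 0.296 = 3.784000.
After n steps the width is (b−a)/2^n; need (b−a)/2^n ≤ 1e-5.
So n ≥ log₂(3.784000/1e-5) = log₂(378400.0000) ≈ 18.5296.
Hence n = 19.

19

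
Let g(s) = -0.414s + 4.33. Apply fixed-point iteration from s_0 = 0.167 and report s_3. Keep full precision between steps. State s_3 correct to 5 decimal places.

3.26767

s_1 = g(0.167000) = 4.260862
s_2 = g(4.260862) = 2.566003
s_3 = g(2.566003) = 3.267675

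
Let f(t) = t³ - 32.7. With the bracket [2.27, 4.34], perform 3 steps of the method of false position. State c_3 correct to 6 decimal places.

3.171110

f(2.270000) = -21.002917, f(4.340000) = 49.046504
step 1: c = 2.890648, f(c) = -8.546189 < 0 → new bracket [2.890648, 4.340000]
step 2: c = 3.105718, f(c) = -2.743856 < 0 → new bracket [3.105718, 4.340000]
step 3: c = 3.171110, f(c) = -0.811513 < 0 → new bracket [3.171110, 4.340000]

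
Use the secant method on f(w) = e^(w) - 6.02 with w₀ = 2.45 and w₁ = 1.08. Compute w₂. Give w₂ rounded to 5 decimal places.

Secant update: w_(k+1) = w_k − f(w_k)·(w_k − w_(k-1))/(f(w_k) − f(w_(k-1))).
f(w_0) = 5.568347, f(w_1) = -3.075320
w_2 = 1.080000 - (-3.075320)·(1.080000 - 2.450000)/(-3.075320 - (5.568347)) = 1.567431; f(w_2) = -1.225686

1.56743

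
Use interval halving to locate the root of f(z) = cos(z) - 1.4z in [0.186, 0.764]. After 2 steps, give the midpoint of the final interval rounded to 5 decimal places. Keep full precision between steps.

0.54725

f(0.186000) = 0.722352, f(0.764000) = -0.347525 (opposite signs)
step 1: m = 0.475000, f(m) = 0.224293 > 0 → root in [0.475000, 0.764000]
step 2: m = 0.619500, f(m) = -0.053131 < 0 → root in [0.475000, 0.619500]
Midpoint of [0.475000, 0.619500] = 0.547250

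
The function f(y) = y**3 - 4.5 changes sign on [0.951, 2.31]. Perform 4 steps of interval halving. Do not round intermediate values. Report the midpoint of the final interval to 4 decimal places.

f(0.951000) = -3.639915, f(2.310000) = 7.826391 (opposite signs)
step 1: m = 1.630500, f(m) = -0.165266 < 0 → root in [1.630500, 2.310000]
step 2: m = 1.970250, f(m) = 3.148284 > 0 → root in [1.630500, 1.970250]
step 3: m = 1.800375, f(m) = 1.335646 > 0 → root in [1.630500, 1.800375]
step 4: m = 1.715438, f(m) = 0.548062 > 0 → root in [1.630500, 1.715438]
Midpoint of [1.630500, 1.715438] = 1.672969

1.6730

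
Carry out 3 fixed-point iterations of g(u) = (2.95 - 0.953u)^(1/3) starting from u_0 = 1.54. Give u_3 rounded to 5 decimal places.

u_1 = g(1.540000) = 1.140214
u_2 = g(1.140214) = 1.230552
u_3 = g(1.230552) = 1.211301

1.21130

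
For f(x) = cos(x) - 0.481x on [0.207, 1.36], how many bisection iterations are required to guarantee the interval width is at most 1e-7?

Initial width b − a = 1.36 − 0.207 = 1.153000.
After n steps the width is (b−a)/2^n; need (b−a)/2^n ≤ 1e-7.
So n ≥ log₂(1.153000/1e-7) = log₂(11530000.0000) ≈ 23.4589.
Hence n = 24.

24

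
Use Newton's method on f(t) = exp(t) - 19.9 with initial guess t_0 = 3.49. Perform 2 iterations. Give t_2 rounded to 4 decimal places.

Newton update: t ← t − f(t)/f'(t).
f'(t) = exp(t)
t_0 = 3.490000: f = 12.885948, f' = 32.785948 → t_1 = 3.490000 - (12.885948)/(32.785948) = 3.096967
t_1 = 3.096967: f = 2.230735, f' = 22.130735 → t_2 = 3.096967 - (2.230735)/(22.130735) = 2.996169

2.9962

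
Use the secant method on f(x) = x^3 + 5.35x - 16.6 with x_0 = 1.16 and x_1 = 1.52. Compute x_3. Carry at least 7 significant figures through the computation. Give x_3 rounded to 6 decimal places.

1.859661

Secant update: x_(k+1) = x_k − f(x_k)·(x_k − x_(k-1))/(f(x_k) − f(x_(k-1))).
f(x_0) = -8.833104, f(x_1) = -4.956192
x_2 = 1.520000 - (-4.956192)·(1.520000 - 1.160000)/(-4.956192 - (-8.833104)) = 1.980219; f(x_2) = 1.759142
x_3 = 1.980219 - (1.759142)·(1.980219 - 1.520000)/(1.759142 - (-4.956192)) = 1.859661; f(x_3) = -0.219482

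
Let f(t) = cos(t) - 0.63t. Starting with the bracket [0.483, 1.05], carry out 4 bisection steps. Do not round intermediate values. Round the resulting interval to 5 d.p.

[0.90825, 0.94369]

f(0.483000) = 0.581316, f(1.050000) = -0.163929 (opposite signs)
step 1: m = 0.766500, f(m) = 0.237448 > 0 → root in [0.766500, 1.050000]
step 2: m = 0.908250, f(m) = 0.042929 > 0 → root in [0.908250, 1.050000]
step 3: m = 0.979125, f(m) = -0.059100 < 0 → root in [0.908250, 0.979125]
step 4: m = 0.943688, f(m) = -0.007717 < 0 → root in [0.908250, 0.943688]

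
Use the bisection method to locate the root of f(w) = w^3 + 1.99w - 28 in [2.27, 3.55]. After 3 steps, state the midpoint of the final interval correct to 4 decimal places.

2.8300

f(2.270000) = -11.785617, f(3.550000) = 23.803375 (opposite signs)
step 1: m = 2.910000, f(m) = 2.433071 > 0 → root in [2.270000, 2.910000]
step 2: m = 2.590000, f(m) = -5.471921 < 0 → root in [2.590000, 2.910000]
step 3: m = 2.750000, f(m) = -1.730625 < 0 → root in [2.750000, 2.910000]
Midpoint of [2.750000, 2.910000] = 2.830000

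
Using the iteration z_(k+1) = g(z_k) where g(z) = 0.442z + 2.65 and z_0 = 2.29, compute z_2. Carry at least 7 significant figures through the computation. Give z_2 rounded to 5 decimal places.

z_1 = g(2.290000) = 3.662180
z_2 = g(3.662180) = 4.268684

4.26868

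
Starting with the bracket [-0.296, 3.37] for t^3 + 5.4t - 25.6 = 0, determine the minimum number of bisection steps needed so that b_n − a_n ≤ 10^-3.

12

Initial width b − a = 3.37 − -0.296 = 3.666000.
After n steps the width is (b−a)/2^n; need (b−a)/2^n ≤ 10^-3.
So n ≥ log₂(3.666000/10^-3) = log₂(3666.0000) ≈ 11.8400.
Hence n = 12.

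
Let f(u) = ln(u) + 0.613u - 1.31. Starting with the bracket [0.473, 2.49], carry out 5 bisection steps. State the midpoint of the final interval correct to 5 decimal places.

1.51302

f(0.473000) = -1.768711, f(2.490000) = 1.128653 (opposite signs)
step 1: m = 1.481500, f(m) = -0.008785 < 0 → root in [1.481500, 2.490000]
step 2: m = 1.985750, f(m) = 0.593261 > 0 → root in [1.481500, 1.985750]
step 3: m = 1.733625, f(m) = 0.302927 > 0 → root in [1.481500, 1.733625]
step 4: m = 1.607563, f(m) = 0.150155 > 0 → root in [1.481500, 1.607563]
step 5: m = 1.544531, f(m) = 0.071518 > 0 → root in [1.481500, 1.544531]
Midpoint of [1.481500, 1.544531] = 1.513016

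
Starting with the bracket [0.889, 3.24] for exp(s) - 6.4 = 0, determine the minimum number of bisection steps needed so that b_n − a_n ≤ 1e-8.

Initial width b − a = 3.24 − 0.889 = 2.351000.
After n steps the width is (b−a)/2^n; need (b−a)/2^n ≤ 1e-8.
So n ≥ log₂(2.351000/1e-8) = log₂(235100000.0000) ≈ 27.8087.
Hence n = 28.

28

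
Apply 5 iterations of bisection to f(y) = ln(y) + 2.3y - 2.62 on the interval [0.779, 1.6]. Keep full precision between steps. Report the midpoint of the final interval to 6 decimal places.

1.099703

f(0.779000) = -1.078044, f(1.600000) = 1.530004 (opposite signs)
step 1: m = 1.189500, f(m) = 0.289383 > 0 → root in [0.779000, 1.189500]
step 2: m = 0.984250, f(m) = -0.372100 < 0 → root in [0.984250, 1.189500]
step 3: m = 1.086875, f(m) = -0.036881 < 0 → root in [1.086875, 1.189500]
step 4: m = 1.138187, f(m) = 0.127268 > 0 → root in [1.086875, 1.138187]
step 5: m = 1.112531, f(m) = 0.045460 > 0 → root in [1.086875, 1.112531]
Midpoint of [1.086875, 1.112531] = 1.099703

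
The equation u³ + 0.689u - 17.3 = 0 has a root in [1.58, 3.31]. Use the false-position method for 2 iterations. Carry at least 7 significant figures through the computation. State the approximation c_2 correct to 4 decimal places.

f(1.580000) = -12.267068, f(3.310000) = 21.245281
step 1: c = 2.213260, f(c) = -4.933367 < 0 → new bracket [2.213260, 3.310000]
step 2: c = 2.419941, f(c) = -1.461216 < 0 → new bracket [2.419941, 3.310000]

2.4199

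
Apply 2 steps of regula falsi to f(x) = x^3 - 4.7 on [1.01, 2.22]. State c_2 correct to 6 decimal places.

1.613548

f(1.010000) = -3.669699, f(2.220000) = 6.241048
step 1: c = 1.458032, f(c) = -1.600429 < 0 → new bracket [1.458032, 2.220000]
step 2: c = 1.613548, f(c) = -0.499065 < 0 → new bracket [1.613548, 2.220000]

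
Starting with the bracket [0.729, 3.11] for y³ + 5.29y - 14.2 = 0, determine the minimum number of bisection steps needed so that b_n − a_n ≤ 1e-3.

Initial width b − a = 3.11 − 0.729 = 2.381000.
After n steps the width is (b−a)/2^n; need (b−a)/2^n ≤ 1e-3.
So n ≥ log₂(2.381000/1e-3) = log₂(2381.0000) ≈ 11.2174.
Hence n = 12.

12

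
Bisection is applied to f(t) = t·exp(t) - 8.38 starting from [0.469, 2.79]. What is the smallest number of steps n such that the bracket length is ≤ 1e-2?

8

Initial width b − a = 2.79 − 0.469 = 2.321000.
After n steps the width is (b−a)/2^n; need (b−a)/2^n ≤ 1e-2.
So n ≥ log₂(2.321000/1e-2) = log₂(232.1000) ≈ 7.8586.
Hence n = 8.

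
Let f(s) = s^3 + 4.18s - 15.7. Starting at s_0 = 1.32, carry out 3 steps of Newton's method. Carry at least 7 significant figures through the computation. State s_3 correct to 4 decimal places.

f'(s) = 3s^2 + 4.18
s_0 = 1.320000: f = -7.882432, f' = 9.407200 → s_1 = 1.320000 - (-7.882432)/(9.407200) = 2.157915
s_1 = 2.157915: f = 3.368622, f' = 18.149789 → s_2 = 2.157915 - (3.368622)/(18.149789) = 1.972314
s_2 = 1.972314: f = 0.216613, f' = 15.850063 → s_3 = 1.972314 - (0.216613)/(15.850063) = 1.958647

1.9586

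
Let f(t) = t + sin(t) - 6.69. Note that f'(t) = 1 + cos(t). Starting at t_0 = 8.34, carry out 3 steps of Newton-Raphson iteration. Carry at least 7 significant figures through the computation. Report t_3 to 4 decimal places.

Newton update: t ← t − f(t)/f'(t).
t_0 = 8.340000: f = 2.534200, f' = 0.532891 → t_1 = 8.340000 - (2.534200)/(0.532891) = 3.584431
t_1 = 3.584431: f = -3.534075, f' = 0.096461 → t_2 = 3.584431 - (-3.534075)/(0.096461) = 40.221793
t_2 = 40.221793: f = 34.111942, f' = 0.185489 → t_3 = 40.221793 - (34.111942)/(0.185489) = -143.680496

-143.6805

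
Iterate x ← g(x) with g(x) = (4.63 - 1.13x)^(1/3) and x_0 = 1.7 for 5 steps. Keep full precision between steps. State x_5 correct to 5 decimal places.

x_1 = g(1.700000) = 1.394022
x_2 = g(1.394022) = 1.450971
x_3 = g(1.450971) = 1.440710
x_4 = g(1.440710) = 1.442570
x_5 = g(1.442570) = 1.442233

1.44223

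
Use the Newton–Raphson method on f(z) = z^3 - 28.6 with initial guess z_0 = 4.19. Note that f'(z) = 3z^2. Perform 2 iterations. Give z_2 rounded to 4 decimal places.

3.0807

Newton update: z ← z − f(z)/f'(z).
z_0 = 4.190000: f = 44.960059, f' = 52.668300 → z_1 = 4.190000 - (44.960059)/(52.668300) = 3.336354
z_1 = 3.336354: f = 8.537833, f' = 33.393783 → z_2 = 3.336354 - (8.537833)/(33.393783) = 3.080683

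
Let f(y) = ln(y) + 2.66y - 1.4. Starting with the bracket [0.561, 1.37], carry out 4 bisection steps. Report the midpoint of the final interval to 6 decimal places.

f(0.561000) = -0.485774, f(1.370000) = 2.559011 (opposite signs)
step 1: m = 0.965500, f(m) = 1.133121 > 0 → root in [0.561000, 0.965500]
step 2: m = 0.763250, f(m) = 0.360075 > 0 → root in [0.561000, 0.763250]
step 3: m = 0.662125, f(m) = -0.051048 < 0 → root in [0.662125, 0.763250]
step 4: m = 0.712688, f(m) = 0.157037 > 0 → root in [0.662125, 0.712688]
Midpoint of [0.662125, 0.712688] = 0.687406

0.687406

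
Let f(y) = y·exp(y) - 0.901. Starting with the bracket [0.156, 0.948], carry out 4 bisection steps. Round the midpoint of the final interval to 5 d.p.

f(0.156000) = -0.718663, f(0.948000) = 1.545355 (opposite signs)
step 1: m = 0.552000, f(m) = 0.057671 > 0 → root in [0.156000, 0.552000]
step 2: m = 0.354000, f(m) = -0.396637 < 0 → root in [0.354000, 0.552000]
step 3: m = 0.453000, f(m) = -0.188420 < 0 → root in [0.453000, 0.552000]
step 4: m = 0.502500, f(m) = -0.070444 < 0 → root in [0.502500, 0.552000]
Midpoint of [0.502500, 0.552000] = 0.527250

0.52725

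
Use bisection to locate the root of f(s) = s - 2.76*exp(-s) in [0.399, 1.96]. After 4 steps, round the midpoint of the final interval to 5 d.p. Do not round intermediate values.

f(0.399000) = -1.452934, f(1.960000) = 1.571231 (opposite signs)
step 1: m = 1.179500, f(m) = 0.330987 > 0 → root in [0.399000, 1.179500]
step 2: m = 0.789250, f(m) = -0.464301 < 0 → root in [0.789250, 1.179500]
step 3: m = 0.984375, f(m) = -0.046962 < 0 → root in [0.984375, 1.179500]
step 4: m = 1.081937, f(m) = 0.146468 > 0 → root in [0.984375, 1.081937]
Midpoint of [0.984375, 1.081937] = 1.033156

1.03316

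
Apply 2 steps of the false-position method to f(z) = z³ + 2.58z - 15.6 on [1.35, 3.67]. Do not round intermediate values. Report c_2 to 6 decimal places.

1.985179

False-position update: c = (a·f(b) − b·f(a))/(f(b) − f(a)); replace the endpoint whose sign matches f(c).
f(1.350000) = -9.656625, f(3.670000) = 43.299463
step 1: c = 1.773056, f(c) = -5.451515 < 0 → new bracket [1.773056, 3.670000]
step 2: c = 1.985179, f(c) = -2.654776 < 0 → new bracket [1.985179, 3.670000]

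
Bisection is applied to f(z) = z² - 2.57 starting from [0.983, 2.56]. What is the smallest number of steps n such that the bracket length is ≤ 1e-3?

11

Initial width b − a = 2.56 − 0.983 = 1.577000.
After n steps the width is (b−a)/2^n; need (b−a)/2^n ≤ 1e-3.
So n ≥ log₂(1.577000/1e-3) = log₂(1577.0000) ≈ 10.6230.
Hence n = 11.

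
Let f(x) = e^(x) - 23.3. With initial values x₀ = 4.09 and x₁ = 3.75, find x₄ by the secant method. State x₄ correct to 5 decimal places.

3.15463

f(x_0) = 36.439892, f(x_1) = 19.221082
x_2 = 3.750000 - (19.221082)·(3.750000 - 4.090000)/(19.221082 - (36.439892)) = 3.370463; f(x_2) = 5.792006
x_3 = 3.370463 - (5.792006)·(3.370463 - 3.750000)/(5.792006 - (19.221082)) = 3.206768; f(x_3) = 1.399130
x_4 = 3.206768 - (1.399130)·(3.206768 - 3.370463)/(1.399130 - (5.792006)) = 3.154631; f(x_4) = 0.144386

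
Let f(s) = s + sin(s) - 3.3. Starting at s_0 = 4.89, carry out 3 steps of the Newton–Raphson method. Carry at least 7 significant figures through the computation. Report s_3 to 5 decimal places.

f'(s) = 1 + cos(s)
s_0 = 4.890000: f = 0.605731, f' = 1.176679 → s_1 = 4.890000 - (0.605731)/(1.176679) = 4.375219
s_1 = 4.375219: f = 0.131525, f' = 0.669183 → s_2 = 4.375219 - (0.131525)/(0.669183) = 4.178674
s_2 = 4.178674: f = 0.017751, f' = 0.491265 → s_3 = 4.178674 - (0.017751)/(0.491265) = 4.142541

4.14254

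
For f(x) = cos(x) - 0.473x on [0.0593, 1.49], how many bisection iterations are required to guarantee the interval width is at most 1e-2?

8

Initial width b − a = 1.49 − 0.0593 = 1.430700.
After n steps the width is (b−a)/2^n; need (b−a)/2^n ≤ 1e-2.
So n ≥ log₂(1.430700/1e-2) = log₂(143.0700) ≈ 7.1606.
Hence n = 8.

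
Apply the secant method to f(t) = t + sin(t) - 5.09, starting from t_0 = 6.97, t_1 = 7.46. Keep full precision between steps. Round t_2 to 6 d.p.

5.389247

Secant update: t_(k+1) = t_k − f(t_k)·(t_k − t_(k-1))/(f(t_k) − f(t_(k-1))).
f(t_0) = 2.514077, f(t_1) = 3.293388
t_2 = 7.460000 - (3.293388)·(7.460000 - 6.970000)/(3.293388 - (2.514077)) = 5.389247; f(t_2) = -0.480298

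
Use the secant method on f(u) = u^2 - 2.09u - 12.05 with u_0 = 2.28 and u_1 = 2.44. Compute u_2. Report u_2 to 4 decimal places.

f(u_0) = -11.616800, f(u_1) = -11.196000
u_2 = 2.440000 - (-11.196000)·(2.440000 - 2.280000)/(-11.196000 - (-11.616800)) = 6.697034; f(u_2) = 18.803466

6.6970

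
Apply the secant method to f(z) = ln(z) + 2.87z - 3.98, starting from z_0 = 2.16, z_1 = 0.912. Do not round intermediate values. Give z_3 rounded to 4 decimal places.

Secant update: z_(k+1) = z_k − f(z_k)·(z_k − z_(k-1))/(f(z_k) − f(z_(k-1))).
f(z_0) = 2.989308, f(z_1) = -1.454675
z_2 = 0.912000 - (-1.454675)·(0.912000 - 2.160000)/(-1.454675 - (2.989308)) = 1.320515; f(z_2) = 0.087901
z_3 = 1.320515 - (0.087901)·(1.320515 - 0.912000)/(0.087901 - (-1.454675)) = 1.297237; f(z_3) = 0.003306

1.2972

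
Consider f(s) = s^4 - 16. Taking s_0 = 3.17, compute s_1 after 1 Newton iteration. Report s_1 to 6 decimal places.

f'(s) = 4s^3
s_0 = 3.170000: f = 84.980391, f' = 127.420052 → s_1 = 3.170000 - (84.980391)/(127.420052) = 2.503069

2.503069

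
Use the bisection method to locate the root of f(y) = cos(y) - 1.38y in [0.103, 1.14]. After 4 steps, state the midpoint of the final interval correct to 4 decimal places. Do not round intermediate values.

0.5891

f(0.103000) = 0.852560, f(1.140000) = -1.155605 (opposite signs)
step 1: m = 0.621500, f(m) = -0.044664 < 0 → root in [0.103000, 0.621500]
step 2: m = 0.362250, f(m) = 0.435197 > 0 → root in [0.362250, 0.621500]
step 3: m = 0.491875, f(m) = 0.202661 > 0 → root in [0.491875, 0.621500]
step 4: m = 0.556688, f(m) = 0.080781 > 0 → root in [0.556688, 0.621500]
Midpoint of [0.556688, 0.621500] = 0.589094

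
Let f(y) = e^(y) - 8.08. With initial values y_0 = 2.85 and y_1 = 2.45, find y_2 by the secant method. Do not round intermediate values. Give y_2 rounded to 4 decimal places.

f(y_0) = 9.207782, f(y_1) = 3.508347
y_2 = 2.450000 - (3.508347)·(2.450000 - 2.850000)/(3.508347 - (9.207782)) = 2.203776; f(y_2) = 0.979155

2.2038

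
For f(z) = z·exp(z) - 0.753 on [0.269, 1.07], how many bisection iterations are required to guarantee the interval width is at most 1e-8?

Initial width b − a = 1.07 − 0.269 = 0.801000.
After n steps the width is (b−a)/2^n; need (b−a)/2^n ≤ 1e-8.
So n ≥ log₂(0.801000/1e-8) = log₂(80100000.0000) ≈ 26.2553.
Hence n = 27.

27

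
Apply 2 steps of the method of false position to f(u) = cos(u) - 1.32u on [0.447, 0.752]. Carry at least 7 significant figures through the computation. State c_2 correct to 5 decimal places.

0.61748

f(0.447000) = 0.311708, f(0.752000) = -0.262316
step 1: c = 0.612622, f(c) = 0.009482 > 0 → new bracket [0.612622, 0.752000]
step 2: c = 0.617484, f(c) = 0.000258 > 0 → new bracket [0.617484, 0.752000]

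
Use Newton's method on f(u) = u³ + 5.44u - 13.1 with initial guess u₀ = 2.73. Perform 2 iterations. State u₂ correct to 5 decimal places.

1.65483

f'(u) = 3u² + 5.44
u_0 = 2.730000: f = 22.097617, f' = 27.798700 → u_1 = 2.730000 - (22.097617)/(27.798700) = 1.935085
u_1 = 1.935085: f = 4.672885, f' = 16.673656 → u_2 = 1.935085 - (4.672885)/(16.673656) = 1.654829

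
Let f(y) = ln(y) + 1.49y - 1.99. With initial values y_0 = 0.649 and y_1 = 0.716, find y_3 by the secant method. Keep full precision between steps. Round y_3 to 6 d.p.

f(y_0) = -1.455313, f(y_1) = -1.257235
y_2 = 0.716000 - (-1.257235)·(0.716000 - 0.649000)/(-1.257235 - (-1.455313)) = 1.141262; f(y_2) = -0.157386
y_3 = 1.141262 - (-0.157386)·(1.141262 - 0.716000)/(-0.157386 - (-1.257235)) = 1.202116; f(y_3) = -0.014765

1.202116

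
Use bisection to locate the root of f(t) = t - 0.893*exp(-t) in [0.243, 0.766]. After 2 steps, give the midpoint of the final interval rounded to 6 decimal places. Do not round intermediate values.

0.569875

f(0.243000) = -0.457354, f(0.766000) = 0.350872 (opposite signs)
step 1: m = 0.504500, f(m) = -0.034700 < 0 → root in [0.504500, 0.766000]
step 2: m = 0.635250, f(m) = 0.162136 > 0 → root in [0.504500, 0.635250]
Midpoint of [0.504500, 0.635250] = 0.569875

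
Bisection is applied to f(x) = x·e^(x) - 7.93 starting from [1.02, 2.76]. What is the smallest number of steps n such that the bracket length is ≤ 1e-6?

Initial width b − a = 2.76 − 1.02 = 1.740000.
After n steps the width is (b−a)/2^n; need (b−a)/2^n ≤ 1e-6.
So n ≥ log₂(1.740000/1e-6) = log₂(1740000.0000) ≈ 20.7307.
Hence n = 21.

21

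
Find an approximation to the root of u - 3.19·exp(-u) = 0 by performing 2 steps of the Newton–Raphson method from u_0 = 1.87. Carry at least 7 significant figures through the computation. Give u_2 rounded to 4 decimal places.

1.0767

f'(u) = 1 + 3.19·exp(-u)
u_0 = 1.870000: f = 1.378346, f' = 1.491654 → u_1 = 1.870000 - (1.378346)/(1.491654) = 0.945962
u_1 = 0.945962: f = -0.292734, f' = 2.238696 → u_2 = 0.945962 - (-0.292734)/(2.238696) = 1.076723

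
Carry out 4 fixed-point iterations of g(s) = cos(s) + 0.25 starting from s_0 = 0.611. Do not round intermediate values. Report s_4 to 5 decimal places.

s_1 = g(0.611000) = 1.069075
s_2 = g(1.069075) = 0.730936
s_3 = g(0.730936) = 0.994550
s_4 = g(0.994550) = 0.794880

0.79488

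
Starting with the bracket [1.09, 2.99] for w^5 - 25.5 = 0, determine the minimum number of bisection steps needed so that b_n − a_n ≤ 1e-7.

Initial width b − a = 2.99 − 1.09 = 1.900000.
After n steps the width is (b−a)/2^n; need (b−a)/2^n ≤ 1e-7.
So n ≥ log₂(1.900000/1e-7) = log₂(19000000.0000) ≈ 24.1795.
Hence n = 25.

25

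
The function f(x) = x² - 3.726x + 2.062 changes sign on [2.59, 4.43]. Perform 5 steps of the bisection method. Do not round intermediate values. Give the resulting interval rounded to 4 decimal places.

f(2.590000) = -0.880240, f(4.430000) = 5.180720 (opposite signs)
step 1: m = 3.510000, f(m) = 1.303840 > 0 → root in [2.590000, 3.510000]
step 2: m = 3.050000, f(m) = 0.000200 > 0 → root in [2.590000, 3.050000]
step 3: m = 2.820000, f(m) = -0.492920 < 0 → root in [2.820000, 3.050000]
step 4: m = 2.935000, f(m) = -0.259585 < 0 → root in [2.935000, 3.050000]
step 5: m = 2.992500, f(m) = -0.132999 < 0 → root in [2.992500, 3.050000]

[2.9925, 3.0500]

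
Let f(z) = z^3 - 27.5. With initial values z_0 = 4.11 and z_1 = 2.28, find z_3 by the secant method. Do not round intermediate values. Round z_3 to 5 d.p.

3.09310

f(z_0) = 41.926531, f(z_1) = -15.647648
z_2 = 2.280000 - (-15.647648)·(2.280000 - 4.110000)/(-15.647648 - (41.926531)) = 2.777362; f(z_2) = -6.076158
z_3 = 2.777362 - (-6.076158)·(2.777362 - 2.280000)/(-6.076158 - (-15.647648)) = 3.093096; f(z_3) = 2.092405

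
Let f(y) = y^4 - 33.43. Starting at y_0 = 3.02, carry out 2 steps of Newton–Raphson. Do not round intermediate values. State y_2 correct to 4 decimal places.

2.4196

f'(y) = 4y^3
y_0 = 3.020000: f = 49.751696, f' = 110.174432 → y_1 = 3.020000 - (49.751696)/(110.174432) = 2.568428
y_1 = 2.568428: f = 10.088061, f' = 67.773848 → y_2 = 2.568428 - (10.088061)/(67.773848) = 2.419579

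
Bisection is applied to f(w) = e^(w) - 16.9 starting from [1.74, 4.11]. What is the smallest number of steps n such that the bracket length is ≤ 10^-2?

8

Initial width b − a = 4.11 − 1.74 = 2.370000.
After n steps the width is (b−a)/2^n; need (b−a)/2^n ≤ 10^-2.
So n ≥ log₂(2.370000/10^-2) = log₂(237.0000) ≈ 7.8887.
Hence n = 8.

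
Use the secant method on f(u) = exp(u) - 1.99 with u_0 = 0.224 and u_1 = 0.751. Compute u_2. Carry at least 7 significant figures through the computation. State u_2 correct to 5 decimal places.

Secant update: u_(k+1) = u_k − f(u_k)·(u_k − u_(k-1))/(f(u_k) − f(u_(k-1))).
f(u_0) = -0.738929, f(u_1) = 0.129118
u_2 = 0.751000 - (0.129118)·(0.751000 - 0.224000)/(0.129118 - (-0.738929)) = 0.672611; f(u_2) = -0.030653

0.67261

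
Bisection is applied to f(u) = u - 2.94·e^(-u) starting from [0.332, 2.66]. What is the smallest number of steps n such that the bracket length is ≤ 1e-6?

Initial width b − a = 2.66 − 0.332 = 2.328000.
After n steps the width is (b−a)/2^n; need (b−a)/2^n ≤ 1e-6.
So n ≥ log₂(2.328000/1e-6) = log₂(2328000.0000) ≈ 21.1507.
Hence n = 22.

22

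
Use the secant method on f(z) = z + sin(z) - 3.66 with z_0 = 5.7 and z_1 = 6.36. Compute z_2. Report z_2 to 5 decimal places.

f(z_0) = 1.489314, f(z_1) = 2.776739
z_2 = 6.360000 - (2.776739)·(6.360000 - 5.700000)/(2.776739 - (1.489314)) = 4.936501; f(z_2) = 0.301509

4.93650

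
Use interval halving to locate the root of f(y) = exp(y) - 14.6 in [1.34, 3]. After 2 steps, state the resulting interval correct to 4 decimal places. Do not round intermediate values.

f(1.340000) = -10.780956, f(3.000000) = 5.485537 (opposite signs)
step 1: m = 2.170000, f(m) = -5.841716 < 0 → root in [2.170000, 3.000000]
step 2: m = 2.585000, f(m) = -1.336711 < 0 → root in [2.585000, 3.000000]

[2.5850, 3.0000]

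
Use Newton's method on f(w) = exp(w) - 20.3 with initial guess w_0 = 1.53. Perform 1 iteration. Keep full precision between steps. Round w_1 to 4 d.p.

4.9257

f'(w) = exp(w)
w_0 = 1.530000: f = -15.681823, f' = 4.618177 → w_1 = 1.530000 - (-15.681823)/(4.618177) = 4.925674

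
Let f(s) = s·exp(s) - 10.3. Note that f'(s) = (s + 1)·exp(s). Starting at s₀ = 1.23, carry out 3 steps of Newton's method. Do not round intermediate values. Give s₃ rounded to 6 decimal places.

1.765515

s_0 = 1.230000: f = -6.091888, f' = 7.629342 → s_1 = 1.230000 - (-6.091888)/(7.629342) = 2.028481
s_1 = 2.028481: f = 5.121596, f' = 23.024128 → s_2 = 2.028481 - (5.121596)/(23.024128) = 1.806037
s_2 = 1.806037: f = 0.692041, f' = 17.078319 → s_3 = 1.806037 - (0.692041)/(17.078319) = 1.765515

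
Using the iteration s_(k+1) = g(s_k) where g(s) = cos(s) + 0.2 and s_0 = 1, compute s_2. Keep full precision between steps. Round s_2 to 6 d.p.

s_1 = g(1.000000) = 0.740302
s_2 = g(0.740302) = 0.938265

0.938265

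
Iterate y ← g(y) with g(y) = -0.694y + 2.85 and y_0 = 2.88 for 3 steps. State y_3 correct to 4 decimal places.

y_1 = g(2.880000) = 0.851280
y_2 = g(0.851280) = 2.259212
y_3 = g(2.259212) = 1.282107

1.2821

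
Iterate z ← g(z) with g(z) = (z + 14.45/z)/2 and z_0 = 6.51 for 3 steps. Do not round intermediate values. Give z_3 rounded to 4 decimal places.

3.8015

z_1 = g(6.510000) = 4.364831
z_2 = g(4.364831) = 3.837692
z_3 = g(3.837692) = 3.801488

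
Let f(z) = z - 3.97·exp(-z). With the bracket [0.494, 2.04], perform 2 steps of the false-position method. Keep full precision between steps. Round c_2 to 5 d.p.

False-position update: c = (a·f(b) − b·f(a))/(f(b) − f(a)); replace the endpoint whose sign matches f(c).
f(0.494000) = -1.928418, f(2.040000) = 1.523786
step 1: c = 1.357603, f(c) = 0.336215 > 0 → new bracket [0.494000, 1.357603]
step 2: c = 1.229390, f(c) = 0.068280 > 0 → new bracket [0.494000, 1.229390]

1.22939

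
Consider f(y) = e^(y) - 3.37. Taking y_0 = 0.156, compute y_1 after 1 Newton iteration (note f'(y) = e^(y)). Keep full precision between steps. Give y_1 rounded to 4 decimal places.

2.0392

y_0 = 0.156000: f = -2.201174, f' = 1.168826 → y_1 = 0.156000 - (-2.201174)/(1.168826) = 2.039234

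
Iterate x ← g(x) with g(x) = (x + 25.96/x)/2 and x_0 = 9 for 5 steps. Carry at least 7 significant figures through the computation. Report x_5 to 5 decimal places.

5.09510

x_1 = g(9.000000) = 5.942222
x_2 = g(5.942222) = 5.155479
x_3 = g(5.155479) = 5.095449
x_4 = g(5.095449) = 5.095096
x_5 = g(5.095096) = 5.095096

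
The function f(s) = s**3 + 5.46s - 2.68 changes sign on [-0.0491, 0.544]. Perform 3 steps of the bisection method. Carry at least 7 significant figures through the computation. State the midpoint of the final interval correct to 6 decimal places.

f(-0.049100) = -2.948204, f(0.544000) = 0.451229 (opposite signs)
step 1: m = 0.247450, f(m) = -1.313771 < 0 → root in [0.247450, 0.544000]
step 2: m = 0.395725, f(m) = -0.457372 < 0 → root in [0.395725, 0.544000]
step 3: m = 0.469863, f(m) = -0.010819 < 0 → root in [0.469863, 0.544000]
Midpoint of [0.469863, 0.544000] = 0.506931

0.506931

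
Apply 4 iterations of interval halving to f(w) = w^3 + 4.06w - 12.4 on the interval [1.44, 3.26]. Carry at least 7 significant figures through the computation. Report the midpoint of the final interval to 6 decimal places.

f(1.440000) = -3.567616, f(3.260000) = 35.481576 (opposite signs)
step 1: m = 2.350000, f(m) = 10.118875 > 0 → root in [1.440000, 2.350000]
step 2: m = 1.895000, f(m) = 2.098692 > 0 → root in [1.440000, 1.895000]
step 3: m = 1.667500, f(m) = -0.993372 < 0 → root in [1.667500, 1.895000]
step 4: m = 1.781250, f(m) = 0.483517 > 0 → root in [1.667500, 1.781250]
Midpoint of [1.667500, 1.781250] = 1.724375

1.724375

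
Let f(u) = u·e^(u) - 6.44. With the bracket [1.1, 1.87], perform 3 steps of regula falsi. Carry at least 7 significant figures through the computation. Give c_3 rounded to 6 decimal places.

False-position update: c = (a·f(b) − b·f(a))/(f(b) − f(a)); replace the endpoint whose sign matches f(c).
f(1.100000) = -3.135417, f(1.870000) = 5.693114
step 1: c = 1.373462, f(c) = -1.016197 < 0 → new bracket [1.373462, 1.870000]
step 2: c = 1.448668, f(c) = -0.272380 < 0 → new bracket [1.448668, 1.870000]
step 3: c = 1.467906, f(c) = -0.069086 < 0 → new bracket [1.467906, 1.870000]

1.467906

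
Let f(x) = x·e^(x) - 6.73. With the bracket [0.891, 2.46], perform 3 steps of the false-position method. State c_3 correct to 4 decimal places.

f(0.891000) = -4.558129, f(2.460000) = 22.063836
step 1: c = 1.159639, f(c) = -3.032163 < 0 → new bracket [1.159639, 2.460000]
step 2: c = 1.316752, f(c) = -1.816825 < 0 → new bracket [1.316752, 2.460000]
step 3: c = 1.403730, f(c) = -1.016325 < 0 → new bracket [1.403730, 2.460000]

1.4037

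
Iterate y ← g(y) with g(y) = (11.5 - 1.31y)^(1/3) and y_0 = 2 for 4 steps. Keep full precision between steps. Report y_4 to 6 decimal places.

2.064229

y_1 = g(2.000000) = 2.070798
y_2 = g(2.070798) = 2.063563
y_3 = g(2.063563) = 2.064305
y_4 = g(2.064305) = 2.064229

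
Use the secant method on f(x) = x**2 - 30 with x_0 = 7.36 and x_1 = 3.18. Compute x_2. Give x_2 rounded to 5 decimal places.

5.06687

Secant update: x_(k+1) = x_k − f(x_k)·(x_k − x_(k-1))/(f(x_k) − f(x_(k-1))).
f(x_0) = 24.169600, f(x_1) = -19.887600
x_2 = 3.180000 - (-19.887600)·(3.180000 - 7.360000)/(-19.887600 - (24.169600)) = 5.066869; f(x_2) = -4.326838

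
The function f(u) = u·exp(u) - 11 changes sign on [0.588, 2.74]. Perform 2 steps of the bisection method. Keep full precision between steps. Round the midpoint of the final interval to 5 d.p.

f(0.588000) = -9.941374, f(2.740000) = 31.434339 (opposite signs)
step 1: m = 1.664000, f(m) = -2.213431 < 0 → root in [1.664000, 2.740000]
step 2: m = 2.202000, f(m) = 8.912866 > 0 → root in [1.664000, 2.202000]
Midpoint of [1.664000, 2.202000] = 1.933000

1.93300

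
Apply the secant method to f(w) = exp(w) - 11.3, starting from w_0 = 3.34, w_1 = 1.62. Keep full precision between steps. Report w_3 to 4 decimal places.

2.5916

Secant update: w_(k+1) = w_k − f(w_k)·(w_k − w_(k-1))/(f(w_k) − f(w_(k-1))).
f(w_0) = 16.919127, f(w_1) = -6.246910
w_2 = 1.620000 - (-6.246910)·(1.620000 - 3.340000)/(-6.246910 - (16.919127)) = 2.083812; f(w_2) = -3.264960
w_3 = 2.083812 - (-3.264960)·(2.083812 - 1.620000)/(-3.264960 - (-6.246910)) = 2.591643; f(w_3) = 2.051695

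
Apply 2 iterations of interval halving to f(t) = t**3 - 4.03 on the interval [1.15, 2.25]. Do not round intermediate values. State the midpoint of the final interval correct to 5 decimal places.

f(1.150000) = -2.509125, f(2.250000) = 7.360625 (opposite signs)
step 1: m = 1.700000, f(m) = 0.883000 > 0 → root in [1.150000, 1.700000]
step 2: m = 1.425000, f(m) = -1.136359 < 0 → root in [1.425000, 1.700000]
Midpoint of [1.425000, 1.700000] = 1.562500

1.56250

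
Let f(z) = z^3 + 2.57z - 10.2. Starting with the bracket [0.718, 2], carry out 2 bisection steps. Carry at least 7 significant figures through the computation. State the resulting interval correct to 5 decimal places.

[1.67950, 2.00000]

f(0.718000) = -7.984594, f(2.000000) = 2.940000 (opposite signs)
step 1: m = 1.359000, f(m) = -4.197459 < 0 → root in [1.359000, 2.000000]
step 2: m = 1.679500, f(m) = -1.146285 < 0 → root in [1.679500, 2.000000]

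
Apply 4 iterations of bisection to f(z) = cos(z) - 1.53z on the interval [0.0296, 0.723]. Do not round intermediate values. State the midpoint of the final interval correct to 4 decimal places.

f(0.029600) = 0.954274, f(0.723000) = -0.356366 (opposite signs)
step 1: m = 0.376300, f(m) = 0.354292 > 0 → root in [0.376300, 0.723000]
step 2: m = 0.549650, f(m) = 0.011743 > 0 → root in [0.549650, 0.723000]
step 3: m = 0.636325, f(m) = -0.169292 < 0 → root in [0.549650, 0.636325]
step 4: m = 0.592988, f(m) = -0.077996 < 0 → root in [0.549650, 0.592988]
Midpoint of [0.549650, 0.592988] = 0.571319

0.5713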